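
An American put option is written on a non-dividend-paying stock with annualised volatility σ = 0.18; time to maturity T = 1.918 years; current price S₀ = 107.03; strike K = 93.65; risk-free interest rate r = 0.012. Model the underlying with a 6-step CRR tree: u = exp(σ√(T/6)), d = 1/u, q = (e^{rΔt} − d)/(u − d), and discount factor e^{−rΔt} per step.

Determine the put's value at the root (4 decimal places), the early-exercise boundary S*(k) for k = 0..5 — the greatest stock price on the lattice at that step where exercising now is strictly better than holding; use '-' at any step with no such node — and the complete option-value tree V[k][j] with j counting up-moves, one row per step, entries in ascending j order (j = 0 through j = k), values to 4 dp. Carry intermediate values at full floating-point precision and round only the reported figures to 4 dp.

params: Δt=0.31967 u=1.10713 d=0.90324 q=0.49343 e^(-rΔt)=0.99617
t_6 payoffs: 35.5313 22.4119 6.3310 0.0000 0.0000 0.0000 0.0000
t_5: node(5,0) S=64.3449 payoff=29.3051 vs cont=28.9466 → 29.3051 [stop]  node(5,1) S=78.8698 payoff=14.7802 vs cont=14.4217 → 14.7802 [stop]  node(5,2) S=96.6735 payoff=0.0000 vs cont=3.1948 → 3.1948 [wait]  node(5,3) S=118.4960 payoff=0.0000 vs cont=0.0000 → 0.0000 [wait]  node(5,4) S=145.2447 payoff=0.0000 vs cont=0.0000 → 0.0000 [wait]  node(5,5) S=178.0316 payoff=0.0000 vs cont=0.0000 → 0.0000 [wait]  ⇒ S*(5)=78.8698
t_4: node(4,0) S=71.2381 payoff=22.4119 vs cont=22.0533 → 22.4119 [stop]  node(4,1) S=87.3190 payoff=6.3310 vs cont=9.0289 → 9.0289 [wait]  node(4,2) S=107.0300 payoff=0.0000 vs cont=1.6122 → 1.6122 [wait]  node(4,3) S=131.1904 payoff=0.0000 vs cont=0.0000 → 0.0000 [wait]  node(4,4) S=160.8047 payoff=0.0000 vs cont=0.0000 → 0.0000 [wait]  ⇒ S*(4)=71.2381
t_3: node(3,0) S=78.8698 payoff=14.7802 vs cont=15.7478 → 15.7478 [wait]  node(3,1) S=96.6735 payoff=0.0000 vs cont=5.3487 → 5.3487 [wait]  node(3,2) S=118.4960 payoff=0.0000 vs cont=0.8136 → 0.8136 [wait]  node(3,3) S=145.2447 payoff=0.0000 vs cont=0.0000 → 0.0000 [wait]  ⇒ S*(3)=-
t_2: node(2,0) S=87.3190 payoff=6.3310 vs cont=10.5760 → 10.5760 [wait]  node(2,1) S=107.0300 payoff=0.0000 vs cont=3.0990 → 3.0990 [wait]  node(2,2) S=131.1904 payoff=0.0000 vs cont=0.4105 → 0.4105 [wait]  ⇒ S*(2)=-
t_1: node(1,0) S=96.6735 payoff=0.0000 vs cont=6.8603 → 6.8603 [wait]  node(1,1) S=118.4960 payoff=0.0000 vs cont=1.7657 → 1.7657 [wait]  ⇒ S*(1)=-
t_0: node(0,0) S=107.0300 payoff=0.0000 vs cont=4.3298 → 4.3298 [wait]  ⇒ S*(0)=-

price = 4.3298
boundary = - - - - 71.2381 78.8698
tree:
4.3298
6.8603 1.7657
10.5760 3.0990 0.4105
15.7478 5.3487 0.8136 0.0000
22.4119 9.0289 1.6122 0.0000 0.0000
29.3051 14.7802 3.1948 0.0000 0.0000 0.0000
35.5313 22.4119 6.3310 0.0000 0.0000 0.0000 0.0000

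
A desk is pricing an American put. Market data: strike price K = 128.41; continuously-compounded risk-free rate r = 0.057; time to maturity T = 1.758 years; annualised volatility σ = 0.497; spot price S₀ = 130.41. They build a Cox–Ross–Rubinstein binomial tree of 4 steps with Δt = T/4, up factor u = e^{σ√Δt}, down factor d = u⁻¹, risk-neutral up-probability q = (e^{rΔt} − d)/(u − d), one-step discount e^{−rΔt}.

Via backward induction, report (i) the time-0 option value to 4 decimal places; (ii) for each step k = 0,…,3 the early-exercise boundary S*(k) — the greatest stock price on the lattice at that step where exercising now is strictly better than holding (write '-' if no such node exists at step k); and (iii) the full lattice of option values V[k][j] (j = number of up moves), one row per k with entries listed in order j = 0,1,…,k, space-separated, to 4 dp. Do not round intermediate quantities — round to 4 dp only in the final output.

price = 25.8032
boundary = - - 67.4720 93.8031
tree:
25.8032
40.4854 9.7347
60.9380 18.3545 0.0000
79.8778 34.6069 0.0000 0.0000
93.5011 60.9380 0.0000 0.0000 0.0000

params: Δt=0.43950 u=1.39025 d=0.71929 q=0.45617 e^(-rΔt)=0.97526
t_4 payoffs: 93.5011 60.9380 0.0000 0.0000 0.0000
t_3: node(3,0) S=48.5322 payoff=79.8778 vs cont=76.7009 → 79.8778 [stop]  node(3,1) S=93.8031 payoff=34.6069 vs cont=32.3197 → 34.6069 [stop]  node(3,2) S=181.3028 payoff=0.0000 vs cont=0.0000 → 0.0000 [wait]  node(3,3) S=350.4222 payoff=0.0000 vs cont=0.0000 → 0.0000 [wait]  ⇒ S*(3)=93.8031
t_2: node(2,0) S=67.4720 payoff=60.9380 vs cont=57.7611 → 60.9380 [stop]  node(2,1) S=130.4100 payoff=0.0000 vs cont=18.3545 → 18.3545 [wait]  node(2,2) S=252.0566 payoff=0.0000 vs cont=0.0000 → 0.0000 [wait]  ⇒ S*(2)=67.4720
t_1: node(1,0) S=93.8031 payoff=34.6069 vs cont=40.4854 → 40.4854 [wait]  node(1,1) S=181.3028 payoff=0.0000 vs cont=9.7347 → 9.7347 [wait]  ⇒ S*(1)=-
t_0: node(0,0) S=130.4100 payoff=0.0000 vs cont=25.8032 → 25.8032 [wait]  ⇒ S*(0)=-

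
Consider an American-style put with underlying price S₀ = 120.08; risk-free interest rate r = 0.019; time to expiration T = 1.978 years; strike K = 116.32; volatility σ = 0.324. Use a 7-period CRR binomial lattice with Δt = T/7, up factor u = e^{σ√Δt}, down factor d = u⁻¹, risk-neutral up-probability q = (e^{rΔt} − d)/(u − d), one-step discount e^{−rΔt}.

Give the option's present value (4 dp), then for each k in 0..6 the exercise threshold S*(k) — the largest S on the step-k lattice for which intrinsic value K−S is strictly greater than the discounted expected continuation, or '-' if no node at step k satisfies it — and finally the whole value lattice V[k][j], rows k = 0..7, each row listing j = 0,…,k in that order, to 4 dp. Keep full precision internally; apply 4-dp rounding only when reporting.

params: Δt=0.28257 u=1.18795 d=0.84179 q=0.47260 e^(-rΔt)=0.99465
t_7 payoffs: 80.3550 65.5651 44.6933 15.2384 0.0000 0.0000 0.0000 0.0000
t_6: node(6,0) S=42.7247 payoff=73.5953 vs cont=72.9725 → 73.5953 [stop]  node(6,1) S=60.2943 payoff=56.0257 vs cont=55.4029 → 56.0257 [stop]  node(6,2) S=85.0890 payoff=31.2310 vs cont=30.6082 → 31.2310 [stop]  node(6,3) S=120.0800 payoff=0.0000 vs cont=7.9937 → 7.9937 [wait]  node(6,4) S=169.4603 payoff=0.0000 vs cont=0.0000 → 0.0000 [wait]  node(6,5) S=239.1471 payoff=0.0000 vs cont=0.0000 → 0.0000 [wait]  node(6,6) S=337.4910 payoff=0.0000 vs cont=0.0000 → 0.0000 [wait]  ⇒ S*(6)=85.0890
t_5: node(5,0) S=50.7549 payoff=65.5651 vs cont=64.9423 → 65.5651 [stop]  node(5,1) S=71.6267 payoff=44.6933 vs cont=44.0705 → 44.6933 [stop]  node(5,2) S=101.0816 payoff=15.2384 vs cont=20.1406 → 20.1406 [wait]  node(5,3) S=142.6492 payoff=0.0000 vs cont=4.1933 → 4.1933 [wait]  node(5,4) S=201.3105 payoff=0.0000 vs cont=0.0000 → 0.0000 [wait]  node(5,5) S=284.0950 payoff=0.0000 vs cont=0.0000 → 0.0000 [wait]  ⇒ S*(5)=71.6267
t_4: node(4,0) S=60.2943 payoff=56.0257 vs cont=55.4029 → 56.0257 [stop]  node(4,1) S=85.0890 payoff=31.2310 vs cont=32.9125 → 32.9125 [wait]  node(4,2) S=120.0800 payoff=0.0000 vs cont=12.5364 → 12.5364 [wait]  node(4,3) S=169.4603 payoff=0.0000 vs cont=2.1997 → 2.1997 [wait]  node(4,4) S=239.1471 payoff=0.0000 vs cont=0.0000 → 0.0000 [wait]  ⇒ S*(4)=60.2943
t_3: node(3,0) S=71.6267 payoff=44.6933 vs cont=44.8609 → 44.8609 [wait]  node(3,1) S=101.0816 payoff=15.2384 vs cont=23.1581 → 23.1581 [wait]  node(3,2) S=142.6492 payoff=0.0000 vs cont=7.6103 → 7.6103 [wait]  node(3,3) S=201.3105 payoff=0.0000 vs cont=1.1539 → 1.1539 [wait]  ⇒ S*(3)=-
t_2: node(2,0) S=85.0890 payoff=31.2310 vs cont=34.4189 → 34.4189 [wait]  node(2,1) S=120.0800 payoff=0.0000 vs cont=15.7256 → 15.7256 [wait]  node(2,2) S=169.4603 payoff=0.0000 vs cont=4.5346 → 4.5346 [wait]  ⇒ S*(2)=-
t_1: node(1,0) S=101.0816 payoff=15.2384 vs cont=25.4475 → 25.4475 [wait]  node(1,1) S=142.6492 payoff=0.0000 vs cont=10.3809 → 10.3809 [wait]  ⇒ S*(1)=-
t_0: node(0,0) S=120.0800 payoff=0.0000 vs cont=18.2289 → 18.2289 [wait]  ⇒ S*(0)=-

price = 18.2289
boundary = - - - - 60.2943 71.6267 85.0890
tree:
18.2289
25.4475 10.3809
34.4189 15.7256 4.5346
44.8609 23.1581 7.6103 1.1539
56.0257 32.9125 12.5364 2.1997 0.0000
65.5651 44.6933 20.1406 4.1933 0.0000 0.0000
73.5953 56.0257 31.2310 7.9937 0.0000 0.0000 0.0000
80.3550 65.5651 44.6933 15.2384 0.0000 0.0000 0.0000 0.0000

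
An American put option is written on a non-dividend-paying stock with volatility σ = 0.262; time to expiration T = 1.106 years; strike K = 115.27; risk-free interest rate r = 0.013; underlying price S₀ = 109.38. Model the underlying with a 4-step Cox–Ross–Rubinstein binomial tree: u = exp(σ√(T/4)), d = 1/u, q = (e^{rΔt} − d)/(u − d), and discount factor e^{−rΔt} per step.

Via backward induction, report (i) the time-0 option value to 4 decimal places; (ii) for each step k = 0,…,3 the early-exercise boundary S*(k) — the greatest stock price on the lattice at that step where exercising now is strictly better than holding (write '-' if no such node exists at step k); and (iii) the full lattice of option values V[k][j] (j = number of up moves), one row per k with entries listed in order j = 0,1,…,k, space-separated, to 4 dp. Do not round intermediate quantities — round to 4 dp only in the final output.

Δt=0.27650, u=1.14771, d=0.87130, q=0.47864, disc=e^(-rΔt)=0.99641
k=4 terminal: V=max(K-S,0) → 52.2309 32.2325 5.8900 0.0000 0.0000
k=3: j=0 S=72.3506 intr=42.9194 cont=42.5058 V=42.9194[EX]; j=1 S=95.3029 intr=19.9671 cont=19.5535 V=19.9671[EX]; j=2 S=125.5365 intr=0.0000 cont=3.0598 V=3.0598[hold]; j=3 S=165.3613 intr=0.0000 cont=0.0000 V=0.0000[hold]  S*(3)=95.3029
k=2: j=0 S=83.0375 intr=32.2325 cont=31.8190 V=32.2325[EX]; j=1 S=109.3800 intr=5.8900 cont=11.8320 V=11.8320[hold]; j=2 S=144.0794 intr=0.0000 cont=1.5895 V=1.5895[hold]  S*(2)=83.0375
k=1: j=0 S=95.3029 intr=19.9671 cont=22.3874 V=22.3874[hold]; j=1 S=125.5365 intr=0.0000 cont=6.9047 V=6.9047[hold]  S*(1)=-
k=0: j=0 S=109.3800 intr=5.8900 cont=14.9230 V=14.9230[hold]  S*(0)=-

price = 14.9230
boundary = - - 83.0375 95.3029
tree:
14.9230
22.3874 6.9047
32.2325 11.8320 1.5895
42.9194 19.9671 3.0598 0.0000
52.2309 32.2325 5.8900 0.0000 0.0000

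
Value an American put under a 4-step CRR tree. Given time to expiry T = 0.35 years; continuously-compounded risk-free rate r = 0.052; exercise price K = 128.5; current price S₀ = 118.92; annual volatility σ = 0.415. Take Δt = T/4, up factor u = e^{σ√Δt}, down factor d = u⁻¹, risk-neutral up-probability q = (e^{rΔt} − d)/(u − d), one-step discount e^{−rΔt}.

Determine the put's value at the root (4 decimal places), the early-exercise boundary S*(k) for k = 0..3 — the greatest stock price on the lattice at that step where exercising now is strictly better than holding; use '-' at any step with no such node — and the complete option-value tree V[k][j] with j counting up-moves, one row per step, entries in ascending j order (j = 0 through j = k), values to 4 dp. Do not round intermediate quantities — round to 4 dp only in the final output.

price = 16.8664
boundary = - - 93.0311 105.1820
tree:
16.8664
25.0072 8.4786
35.4689 14.2594 2.4898
46.2161 23.3180 4.8839 0.0000
55.7218 35.4689 9.5800 0.0000 0.0000

params: Δt=0.08750 u=1.13061 d=0.88448 q=0.48788 e^(-rΔt)=0.99546
t_4 payoffs: 55.7218 35.4689 9.5800 0.0000 0.0000
t_3: node(3,0) S=82.2839 payoff=46.2161 vs cont=45.6328 → 46.2161 [stop]  node(3,1) S=105.1820 payoff=23.3180 vs cont=22.7346 → 23.3180 [stop]  node(3,2) S=134.4523 payoff=0.0000 vs cont=4.8839 → 4.8839 [wait]  node(3,3) S=171.8680 payoff=0.0000 vs cont=0.0000 → 0.0000 [wait]  ⇒ S*(3)=105.1820
t_2: node(2,0) S=93.0311 payoff=35.4689 vs cont=34.8856 → 35.4689 [stop]  node(2,1) S=118.9200 payoff=9.5800 vs cont=14.2594 → 14.2594 [wait]  node(2,2) S=152.0133 payoff=0.0000 vs cont=2.4898 → 2.4898 [wait]  ⇒ S*(2)=93.0311
t_1: node(1,0) S=105.1820 payoff=23.3180 vs cont=25.0072 → 25.0072 [wait]  node(1,1) S=134.4523 payoff=0.0000 vs cont=8.4786 → 8.4786 [wait]  ⇒ S*(1)=-
t_0: node(0,0) S=118.9200 payoff=9.5800 vs cont=16.8664 → 16.8664 [wait]  ⇒ S*(0)=-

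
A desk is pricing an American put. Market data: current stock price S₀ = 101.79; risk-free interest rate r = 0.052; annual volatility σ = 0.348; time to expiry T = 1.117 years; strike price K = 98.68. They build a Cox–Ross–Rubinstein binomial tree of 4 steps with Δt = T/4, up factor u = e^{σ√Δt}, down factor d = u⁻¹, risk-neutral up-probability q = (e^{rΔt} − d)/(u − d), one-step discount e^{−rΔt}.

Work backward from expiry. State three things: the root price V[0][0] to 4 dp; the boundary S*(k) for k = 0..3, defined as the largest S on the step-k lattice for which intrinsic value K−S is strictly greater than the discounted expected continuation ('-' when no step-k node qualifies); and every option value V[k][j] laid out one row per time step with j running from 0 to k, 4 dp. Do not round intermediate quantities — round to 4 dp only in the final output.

price = 10.4372
boundary = - - 70.4651 58.6284
tree:
10.4372
17.4978 3.5058
28.2149 7.0256 0.0000
40.0516 14.0793 0.0000 0.0000
49.8999 28.2149 0.0000 0.0000 0.0000

Δt=0.27925, u=1.20189, d=0.83202, q=0.49370, disc=e^(-rΔt)=0.98558
k=4 terminal: V=max(K-S,0) → 49.8999 28.2149 0.0000 0.0000 0.0000
k=3: j=0 S=58.6284 intr=40.0516 cont=38.6290 V=40.0516[EX]; j=1 S=84.6914 intr=13.9886 cont=14.0793 V=14.0793[hold]; j=2 S=122.3407 intr=0.0000 cont=0.0000 V=0.0000[hold]; j=3 S=176.7267 intr=0.0000 cont=0.0000 V=0.0000[hold]  S*(3)=58.6284
k=2: j=0 S=70.4651 intr=28.2149 cont=26.8365 V=28.2149[EX]; j=1 S=101.7900 intr=0.0000 cont=7.0256 V=7.0256[hold]; j=2 S=147.0403 intr=0.0000 cont=0.0000 V=0.0000[hold]  S*(2)=70.4651
k=1: j=0 S=84.6914 intr=13.9886 cont=17.4978 V=17.4978[hold]; j=1 S=122.3407 intr=0.0000 cont=3.5058 V=3.5058[hold]  S*(1)=-
k=0: j=0 S=101.7900 intr=0.0000 cont=10.4372 V=10.4372[hold]  S*(0)=-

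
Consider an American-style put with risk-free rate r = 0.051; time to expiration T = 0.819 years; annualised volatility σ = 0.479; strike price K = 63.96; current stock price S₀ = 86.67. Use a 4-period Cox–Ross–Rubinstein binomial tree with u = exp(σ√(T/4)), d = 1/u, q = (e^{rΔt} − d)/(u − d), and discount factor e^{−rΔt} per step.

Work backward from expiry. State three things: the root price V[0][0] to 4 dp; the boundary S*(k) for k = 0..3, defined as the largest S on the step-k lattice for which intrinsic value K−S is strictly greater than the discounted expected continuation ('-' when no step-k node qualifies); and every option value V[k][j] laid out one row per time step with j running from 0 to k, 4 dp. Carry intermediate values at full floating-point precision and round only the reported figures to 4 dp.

price = 4.2663
boundary = - - - 45.2352
tree:
4.2663
7.1400 1.1217
11.7173 2.1389 0.0000
18.7248 4.0784 0.0000 0.0000
27.5395 7.7767 0.0000 0.0000 0.0000

Δt=0.20475  u=1.24203  d=0.80514  q=0.47005  discount=0.98961
step 4 (expiry): payoffs max(K−S,0) = 27.5395 7.7767 0.0000 0.0000 0.0000
step 3: (k=3,j=0): S=45.2352, (K−S)⁺=18.7248, hold=18.0604 ⇒ V=18.7248 exercise | (k=3,j=1): S=69.7811, (K−S)⁺=0.0000, hold=4.0784 ⇒ V=4.0784 continue | (k=3,j=2): S=107.6464, (K−S)⁺=0.0000, hold=0.0000 ⇒ V=0.0000 continue | (k=3,j=3): S=166.0585, (K−S)⁺=0.0000, hold=0.0000 ⇒ V=0.0000 continue  boundary S*=45.2352
step 2: (k=2,j=0): S=56.1833, (K−S)⁺=7.7767, hold=11.7173 ⇒ V=11.7173 continue | (k=2,j=1): S=86.6700, (K−S)⁺=0.0000, hold=2.1389 ⇒ V=2.1389 continue | (k=2,j=2): S=133.6997, (K−S)⁺=0.0000, hold=0.0000 ⇒ V=0.0000 continue  boundary S*=-
step 1: (k=1,j=0): S=69.7811, (K−S)⁺=0.0000, hold=7.1400 ⇒ V=7.1400 continue | (k=1,j=1): S=107.6464, (K−S)⁺=0.0000, hold=1.1217 ⇒ V=1.1217 continue  boundary S*=-
step 0: (k=0,j=0): S=86.6700, (K−S)⁺=0.0000, hold=4.2663 ⇒ V=4.2663 continue  boundary S*=-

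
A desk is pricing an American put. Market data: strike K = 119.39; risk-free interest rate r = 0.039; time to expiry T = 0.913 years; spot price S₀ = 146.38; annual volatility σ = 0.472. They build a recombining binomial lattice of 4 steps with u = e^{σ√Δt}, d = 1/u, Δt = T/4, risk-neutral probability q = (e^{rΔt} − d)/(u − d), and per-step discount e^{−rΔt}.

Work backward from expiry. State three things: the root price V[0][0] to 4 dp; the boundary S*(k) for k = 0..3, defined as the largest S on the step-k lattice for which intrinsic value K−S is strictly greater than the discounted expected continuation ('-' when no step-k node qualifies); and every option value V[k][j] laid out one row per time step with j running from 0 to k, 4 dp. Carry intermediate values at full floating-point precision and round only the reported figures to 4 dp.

price = 12.1784
boundary = - - - 74.4185
tree:
12.1784
19.5074 3.9309
30.2997 7.3927 0.0000
44.9715 13.9032 0.0000 0.0000
59.9953 26.1474 0.0000 0.0000 0.0000

Δt=0.22825  u=1.25295  d=0.79812  q=0.46352  discount=0.99114
step 4 (expiry): payoffs max(K−S,0) = 59.9953 26.1474 0.0000 0.0000 0.0000
step 3: (k=3,j=0): S=74.4185, (K−S)⁺=44.9715, hold=43.9134 ⇒ V=44.9715 exercise | (k=3,j=1): S=116.8283, (K−S)⁺=2.5617, hold=13.9032 ⇒ V=13.9032 continue | (k=3,j=2): S=183.4068, (K−S)⁺=0.0000, hold=0.0000 ⇒ V=0.0000 continue | (k=3,j=3): S=287.9271, (K−S)⁺=0.0000, hold=0.0000 ⇒ V=0.0000 continue  boundary S*=74.4185
step 2: (k=2,j=0): S=93.2426, (K−S)⁺=26.1474, hold=30.2997 ⇒ V=30.2997 continue | (k=2,j=1): S=146.3800, (K−S)⁺=0.0000, hold=7.3927 ⇒ V=7.3927 continue | (k=2,j=2): S=229.7994, (K−S)⁺=0.0000, hold=0.0000 ⇒ V=0.0000 continue  boundary S*=-
step 1: (k=1,j=0): S=116.8283, (K−S)⁺=2.5617, hold=19.5074 ⇒ V=19.5074 continue | (k=1,j=1): S=183.4068, (K−S)⁺=0.0000, hold=3.9309 ⇒ V=3.9309 continue  boundary S*=-
step 0: (k=0,j=0): S=146.3800, (K−S)⁺=0.0000, hold=12.1784 ⇒ V=12.1784 continue  boundary S*=-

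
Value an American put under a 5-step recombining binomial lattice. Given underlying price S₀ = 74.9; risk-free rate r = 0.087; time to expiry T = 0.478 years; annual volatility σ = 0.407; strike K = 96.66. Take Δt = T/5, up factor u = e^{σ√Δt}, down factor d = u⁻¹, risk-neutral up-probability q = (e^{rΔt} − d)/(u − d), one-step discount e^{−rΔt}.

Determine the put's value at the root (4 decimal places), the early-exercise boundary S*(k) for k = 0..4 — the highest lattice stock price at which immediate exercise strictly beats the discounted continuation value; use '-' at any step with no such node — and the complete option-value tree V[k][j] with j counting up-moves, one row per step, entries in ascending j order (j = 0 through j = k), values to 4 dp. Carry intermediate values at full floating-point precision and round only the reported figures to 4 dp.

params: Δt=0.09560 u=1.13410 d=0.88175 q=0.50168 e^(-rΔt)=0.99172
t_5 payoffs: 56.7372 45.3118 30.6166 11.7157 0.0000 0.0000
t_4: node(4,0) S=45.2765 payoff=51.3835 vs cont=50.5829 → 51.3835 [stop]  node(4,1) S=58.2341 payoff=38.4259 vs cont=37.6253 → 38.4259 [stop]  node(4,2) S=74.9000 payoff=21.7600 vs cont=20.9594 → 21.7600 [stop]  node(4,3) S=96.3355 payoff=0.3245 vs cont=5.7899 → 5.7899 [wait]  node(4,4) S=123.9055 payoff=0.0000 vs cont=0.0000 → 0.0000 [wait]  ⇒ S*(4)=74.9000
t_3: node(3,0) S=51.3482 payoff=45.3118 vs cont=44.5112 → 45.3118 [stop]  node(3,1) S=66.0434 payoff=30.6166 vs cont=29.8160 → 30.6166 [stop]  node(3,2) S=84.9443 payoff=11.7157 vs cont=13.6343 → 13.6343 [wait]  node(3,3) S=109.2543 payoff=0.0000 vs cont=2.8613 → 2.8613 [wait]  ⇒ S*(3)=66.0434
t_2: node(2,0) S=58.2341 payoff=38.4259 vs cont=37.6253 → 38.4259 [stop]  node(2,1) S=74.9000 payoff=21.7600 vs cont=21.9139 → 21.9139 [wait]  node(2,2) S=96.3355 payoff=0.3245 vs cont=8.1615 → 8.1615 [wait]  ⇒ S*(2)=58.2341
t_1: node(1,0) S=66.0434 payoff=30.6166 vs cont=29.8925 → 30.6166 [stop]  node(1,1) S=84.9443 payoff=11.7157 vs cont=14.8903 → 14.8903 [wait]  ⇒ S*(1)=66.0434
t_0: node(0,0) S=74.9000 payoff=21.7600 vs cont=22.5388 → 22.5388 [wait]  ⇒ S*(0)=-

price = 22.5388
boundary = - 66.0434 58.2341 66.0434 74.9000
tree:
22.5388
30.6166 14.8903
38.4259 21.9139 8.1615
45.3118 30.6166 13.6343 2.8613
51.3835 38.4259 21.7600 5.7899 0.0000
56.7372 45.3118 30.6166 11.7157 0.0000 0.0000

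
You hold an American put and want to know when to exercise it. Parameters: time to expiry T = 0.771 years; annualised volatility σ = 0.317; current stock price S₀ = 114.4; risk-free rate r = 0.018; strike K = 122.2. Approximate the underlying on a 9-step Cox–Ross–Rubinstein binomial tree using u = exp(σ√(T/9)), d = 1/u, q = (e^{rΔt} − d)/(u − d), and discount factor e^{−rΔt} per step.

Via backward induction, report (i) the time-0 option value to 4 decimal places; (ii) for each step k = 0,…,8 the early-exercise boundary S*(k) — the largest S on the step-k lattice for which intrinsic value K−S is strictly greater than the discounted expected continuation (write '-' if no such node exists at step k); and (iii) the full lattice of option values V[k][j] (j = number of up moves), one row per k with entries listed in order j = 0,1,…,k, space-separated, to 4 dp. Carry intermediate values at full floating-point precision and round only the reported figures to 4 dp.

price = 16.4686
boundary = - - - - 78.9308 86.6047 78.9308 86.6047 95.0247
tree:
16.4686
21.9948 10.6559
28.4991 15.1616 5.9077
35.7298 20.9157 9.1028 2.5355
43.2692 27.8417 13.6316 4.3253 0.6440
50.2631 35.5953 19.7012 7.2332 1.2528 0.0000
56.6373 43.2692 27.2292 11.7741 2.4369 0.0000 0.0000
62.4467 50.2631 35.5953 18.4368 4.7403 0.0000 0.0000 0.0000
67.7413 56.6373 43.2692 27.1753 9.2210 0.0000 0.0000 0.0000 0.0000
72.5668 62.4467 50.2631 35.5953 17.9368 0.0000 0.0000 0.0000 0.0000 0.0000

Δt=0.08567  u=1.09722  d=0.91139  q=0.48513  discount=0.99846
step 9 (expiry): payoffs max(K−S,0) = 72.5668 62.4467 50.2631 35.5953 17.9368 0.0000 0.0000 0.0000 0.0000 0.0000
step 8: (k=8,j=0): S=54.4587, (K−S)⁺=67.7413, hold=67.5530 ⇒ V=67.7413 exercise | (k=8,j=1): S=65.5627, (K−S)⁺=56.6373, hold=56.4490 ⇒ V=56.6373 exercise | (k=8,j=2): S=78.9308, (K−S)⁺=43.2692, hold=43.0809 ⇒ V=43.2692 exercise | (k=8,j=3): S=95.0247, (K−S)⁺=27.1753, hold=26.9871 ⇒ V=27.1753 exercise | (k=8,j=4): S=114.4000, (K−S)⁺=7.8000, hold=9.2210 ⇒ V=9.2210 continue | (k=8,j=5): S=137.7259, (K−S)⁺=0.0000, hold=0.0000 ⇒ V=0.0000 continue | (k=8,j=6): S=165.8080, (K−S)⁺=0.0000, hold=0.0000 ⇒ V=0.0000 continue | (k=8,j=7): S=199.6159, (K−S)⁺=0.0000, hold=0.0000 ⇒ V=0.0000 continue | (k=8,j=8): S=240.3172, (K−S)⁺=0.0000, hold=0.0000 ⇒ V=0.0000 continue  boundary S*=95.0247
step 7: (k=7,j=0): S=59.7533, (K−S)⁺=62.4467, hold=62.2584 ⇒ V=62.4467 exercise | (k=7,j=1): S=71.9369, (K−S)⁺=50.2631, hold=50.0748 ⇒ V=50.2631 exercise | (k=7,j=2): S=86.6047, (K−S)⁺=35.5953, hold=35.4070 ⇒ V=35.5953 exercise | (k=7,j=3): S=104.2632, (K−S)⁺=17.9368, hold=18.4368 ⇒ V=18.4368 continue | (k=7,j=4): S=125.5223, (K−S)⁺=0.0000, hold=4.7403 ⇒ V=4.7403 continue | (k=7,j=5): S=151.1160, (K−S)⁺=0.0000, hold=0.0000 ⇒ V=0.0000 continue | (k=7,j=6): S=181.9283, (K−S)⁺=0.0000, hold=0.0000 ⇒ V=0.0000 continue | (k=7,j=7): S=219.0231, (K−S)⁺=0.0000, hold=0.0000 ⇒ V=0.0000 continue  boundary S*=86.6047
step 6: (k=6,j=0): S=65.5627, (K−S)⁺=56.6373, hold=56.4490 ⇒ V=56.6373 exercise | (k=6,j=1): S=78.9308, (K−S)⁺=43.2692, hold=43.0809 ⇒ V=43.2692 exercise | (k=6,j=2): S=95.0247, (K−S)⁺=27.1753, hold=27.2292 ⇒ V=27.2292 continue | (k=6,j=3): S=114.4000, (K−S)⁺=7.8000, hold=11.7741 ⇒ V=11.7741 continue | (k=6,j=4): S=137.7259, (K−S)⁺=0.0000, hold=2.4369 ⇒ V=2.4369 continue | (k=6,j=5): S=165.8080, (K−S)⁺=0.0000, hold=0.0000 ⇒ V=0.0000 continue | (k=6,j=6): S=199.6159, (K−S)⁺=0.0000, hold=0.0000 ⇒ V=0.0000 continue  boundary S*=78.9308
step 5: (k=5,j=0): S=71.9369, (K−S)⁺=50.2631, hold=50.0748 ⇒ V=50.2631 exercise | (k=5,j=1): S=86.6047, (K−S)⁺=35.5953, hold=35.4331 ⇒ V=35.5953 exercise | (k=5,j=2): S=104.2632, (K−S)⁺=17.9368, hold=19.7012 ⇒ V=19.7012 continue | (k=5,j=3): S=125.5223, (K−S)⁺=0.0000, hold=7.2332 ⇒ V=7.2332 continue | (k=5,j=4): S=151.1160, (K−S)⁺=0.0000, hold=1.2528 ⇒ V=1.2528 continue | (k=5,j=5): S=181.9283, (K−S)⁺=0.0000, hold=0.0000 ⇒ V=0.0000 continue  boundary S*=86.6047
step 4: (k=4,j=0): S=78.9308, (K−S)⁺=43.2692, hold=43.0809 ⇒ V=43.2692 exercise | (k=4,j=1): S=95.0247, (K−S)⁺=27.1753, hold=27.8417 ⇒ V=27.8417 continue | (k=4,j=2): S=114.4000, (K−S)⁺=7.8000, hold=13.6316 ⇒ V=13.6316 continue | (k=4,j=3): S=137.7259, (K−S)⁺=0.0000, hold=4.3253 ⇒ V=4.3253 continue | (k=4,j=4): S=165.8080, (K−S)⁺=0.0000, hold=0.6440 ⇒ V=0.6440 continue  boundary S*=78.9308
step 3: (k=3,j=0): S=86.6047, (K−S)⁺=35.5953, hold=35.7298 ⇒ V=35.7298 continue | (k=3,j=1): S=104.2632, (K−S)⁺=17.9368, hold=20.9157 ⇒ V=20.9157 continue | (k=3,j=2): S=125.5223, (K−S)⁺=0.0000, hold=9.1028 ⇒ V=9.1028 continue | (k=3,j=3): S=151.1160, (K−S)⁺=0.0000, hold=2.5355 ⇒ V=2.5355 continue  boundary S*=-
step 2: (k=2,j=0): S=95.0247, (K−S)⁺=27.1753, hold=28.4991 ⇒ V=28.4991 continue | (k=2,j=1): S=114.4000, (K−S)⁺=7.8000, hold=15.1616 ⇒ V=15.1616 continue | (k=2,j=2): S=137.7259, (K−S)⁺=0.0000, hold=5.9077 ⇒ V=5.9077 continue  boundary S*=-
step 1: (k=1,j=0): S=104.2632, (K−S)⁺=17.9368, hold=21.9948 ⇒ V=21.9948 continue | (k=1,j=1): S=125.5223, (K−S)⁺=0.0000, hold=10.6559 ⇒ V=10.6559 continue  boundary S*=-
step 0: (k=0,j=0): S=114.4000, (K−S)⁺=7.8000, hold=16.4686 ⇒ V=16.4686 continue  boundary S*=-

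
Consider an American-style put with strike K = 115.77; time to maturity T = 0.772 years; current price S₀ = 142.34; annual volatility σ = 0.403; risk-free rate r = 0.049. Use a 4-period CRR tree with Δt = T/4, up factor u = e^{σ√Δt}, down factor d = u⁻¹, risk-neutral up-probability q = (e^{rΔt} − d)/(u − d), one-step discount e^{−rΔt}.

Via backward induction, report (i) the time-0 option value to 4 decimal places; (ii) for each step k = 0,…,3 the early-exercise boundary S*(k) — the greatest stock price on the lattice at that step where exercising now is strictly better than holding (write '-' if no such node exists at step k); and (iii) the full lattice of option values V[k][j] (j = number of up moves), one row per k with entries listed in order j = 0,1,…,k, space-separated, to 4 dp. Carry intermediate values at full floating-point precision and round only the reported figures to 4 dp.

Δt=0.19300, u=1.19368, d=0.83774, q=0.48255, disc=e^(-rΔt)=0.99059
k=4 terminal: V=max(K-S,0) → 45.6619 15.8741 0.0000 0.0000 0.0000
k=3: j=0 S=83.6870 intr=32.0830 cont=30.9933 V=32.0830[EX]; j=1 S=119.2442 intr=0.0000 cont=8.1368 V=8.1368[hold]; j=2 S=169.9091 intr=0.0000 cont=0.0000 V=0.0000[hold]; j=3 S=242.1007 intr=0.0000 cont=0.0000 V=0.0000[hold]  S*(3)=83.6870
k=2: j=0 S=99.8959 intr=15.8741 cont=20.3346 V=20.3346[hold]; j=1 S=142.3400 intr=0.0000 cont=4.1707 V=4.1707[hold]; j=2 S=202.8179 intr=0.0000 cont=0.0000 V=0.0000[hold]  S*(2)=-
k=1: j=0 S=119.2442 intr=0.0000 cont=12.4167 V=12.4167[hold]; j=1 S=169.9091 intr=0.0000 cont=2.1378 V=2.1378[hold]  S*(1)=-
k=0: j=0 S=142.3400 intr=0.0000 cont=7.3865 V=7.3865[hold]  S*(0)=-

price = 7.3865
boundary = - - - 83.6870
tree:
7.3865
12.4167 2.1378
20.3346 4.1707 0.0000
32.0830 8.1368 0.0000 0.0000
45.6619 15.8741 0.0000 0.0000 0.0000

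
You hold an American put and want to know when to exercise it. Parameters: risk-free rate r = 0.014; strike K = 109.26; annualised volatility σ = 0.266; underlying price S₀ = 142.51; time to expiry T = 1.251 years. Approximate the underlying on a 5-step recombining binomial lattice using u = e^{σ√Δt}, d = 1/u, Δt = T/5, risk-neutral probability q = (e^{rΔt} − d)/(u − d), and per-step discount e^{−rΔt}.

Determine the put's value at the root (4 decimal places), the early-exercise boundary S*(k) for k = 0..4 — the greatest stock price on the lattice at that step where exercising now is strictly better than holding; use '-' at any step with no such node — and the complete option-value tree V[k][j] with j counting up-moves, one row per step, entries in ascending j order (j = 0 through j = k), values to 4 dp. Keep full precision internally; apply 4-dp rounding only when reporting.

price = 3.7280
boundary = - - - - 83.6967
tree:
3.7280
6.2847 0.9848
10.3731 1.9003 0.0000
16.6320 3.6668 0.0000 0.0000
25.5633 7.0753 0.0000 0.0000 0.0000
35.9904 13.6524 0.0000 0.0000 0.0000 0.0000

Δt=0.25020, u=1.14231, d=0.87542, q=0.47993, disc=e^(-rΔt)=0.99650
k=5 terminal: V=max(K-S,0) → 35.9904 13.6524 0.0000 0.0000 0.0000 0.0000
k=4: j=0 S=83.6967 intr=25.5633 cont=25.1813 V=25.5633[EX]; j=1 S=109.2136 intr=0.0464 cont=7.0753 V=7.0753[hold]; j=2 S=142.5100 intr=0.0000 cont=0.0000 V=0.0000[hold]; j=3 S=185.9576 intr=0.0000 cont=0.0000 V=0.0000[hold]; j=4 S=242.6512 intr=0.0000 cont=0.0000 V=0.0000[hold]  S*(4)=83.6967
k=3: j=0 S=95.6076 intr=13.6524 cont=16.6320 V=16.6320[hold]; j=1 S=124.7559 intr=0.0000 cont=3.6668 V=3.6668[hold]; j=2 S=162.7907 intr=0.0000 cont=0.0000 V=0.0000[hold]; j=3 S=212.4213 intr=0.0000 cont=0.0000 V=0.0000[hold]  S*(3)=-
k=2: j=0 S=109.2136 intr=0.0464 cont=10.3731 V=10.3731[hold]; j=1 S=142.5100 intr=0.0000 cont=1.9003 V=1.9003[hold]; j=2 S=185.9576 intr=0.0000 cont=0.0000 V=0.0000[hold]  S*(2)=-
k=1: j=0 S=124.7559 intr=0.0000 cont=6.2847 V=6.2847[hold]; j=1 S=162.7907 intr=0.0000 cont=0.9848 V=0.9848[hold]  S*(1)=-
k=0: j=0 S=142.5100 intr=0.0000 cont=3.7280 V=3.7280[hold]  S*(0)=-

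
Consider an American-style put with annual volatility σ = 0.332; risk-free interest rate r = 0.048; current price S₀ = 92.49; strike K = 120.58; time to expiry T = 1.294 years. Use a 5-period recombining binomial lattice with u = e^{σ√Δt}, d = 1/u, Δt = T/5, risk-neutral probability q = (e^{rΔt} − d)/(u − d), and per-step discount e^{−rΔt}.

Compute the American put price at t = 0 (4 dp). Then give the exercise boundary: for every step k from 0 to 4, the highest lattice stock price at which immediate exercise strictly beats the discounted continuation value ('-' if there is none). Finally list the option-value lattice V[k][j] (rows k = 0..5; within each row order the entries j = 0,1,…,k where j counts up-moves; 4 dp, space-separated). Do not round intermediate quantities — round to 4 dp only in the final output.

Δt=0.25880  u=1.18400  d=0.84460  q=0.49471  discount=0.98765
step 5 (expiry): payoffs max(K−S,0) = 80.8296 64.8560 42.4633 11.0721 0.0000 0.0000
step 4: (k=4,j=0): S=47.0643, (K−S)⁺=73.5157, hold=72.0271 ⇒ V=73.5157 exercise | (k=4,j=1): S=65.9771, (K−S)⁺=54.6029, hold=53.1143 ⇒ V=54.6029 exercise | (k=4,j=2): S=92.4900, (K−S)⁺=28.0900, hold=26.6014 ⇒ V=28.0900 exercise | (k=4,j=3): S=129.6571, (K−S)⁺=0.0000, hold=5.5256 ⇒ V=5.5256 continue | (k=4,j=4): S=181.7598, (K−S)⁺=0.0000, hold=0.0000 ⇒ V=0.0000 continue  boundary S*=92.4900
step 3: (k=3,j=0): S=55.7240, (K−S)⁺=64.8560, hold=63.3673 ⇒ V=64.8560 exercise | (k=3,j=1): S=78.1167, (K−S)⁺=42.4633, hold=40.9746 ⇒ V=42.4633 exercise | (k=3,j=2): S=109.5079, (K−S)⁺=11.0721, hold=16.7183 ⇒ V=16.7183 continue | (k=3,j=3): S=153.5137, (K−S)⁺=0.0000, hold=2.7576 ⇒ V=2.7576 continue  boundary S*=78.1167
step 2: (k=2,j=0): S=65.9771, (K−S)⁺=54.6029, hold=53.1143 ⇒ V=54.6029 exercise | (k=2,j=1): S=92.4900, (K−S)⁺=28.0900, hold=29.3601 ⇒ V=29.3601 continue | (k=2,j=2): S=129.6571, (K−S)⁺=0.0000, hold=9.6907 ⇒ V=9.6907 continue  boundary S*=65.9771
step 1: (k=1,j=0): S=78.1167, (K−S)⁺=42.4633, hold=41.5952 ⇒ V=42.4633 exercise | (k=1,j=1): S=109.5079, (K−S)⁺=11.0721, hold=19.3872 ⇒ V=19.3872 continue  boundary S*=78.1167
step 0: (k=0,j=0): S=92.4900, (K−S)⁺=28.0900, hold=30.6641 ⇒ V=30.6641 continue  boundary S*=-

price = 30.6641
boundary = - 78.1167 65.9771 78.1167 92.4900
tree:
30.6641
42.4633 19.3872
54.6029 29.3601 9.6907
64.8560 42.4633 16.7183 2.7576
73.5157 54.6029 28.0900 5.5256 0.0000
80.8296 64.8560 42.4633 11.0721 0.0000 0.0000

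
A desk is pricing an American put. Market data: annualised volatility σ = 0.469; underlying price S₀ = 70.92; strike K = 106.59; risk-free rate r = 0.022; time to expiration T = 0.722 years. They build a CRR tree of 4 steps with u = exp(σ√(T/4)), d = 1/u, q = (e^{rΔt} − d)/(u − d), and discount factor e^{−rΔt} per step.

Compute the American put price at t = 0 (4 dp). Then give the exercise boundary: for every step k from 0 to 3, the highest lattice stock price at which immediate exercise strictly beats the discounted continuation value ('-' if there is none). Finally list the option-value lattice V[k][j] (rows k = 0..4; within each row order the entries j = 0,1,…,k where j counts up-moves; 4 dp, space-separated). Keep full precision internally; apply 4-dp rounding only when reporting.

Δt=0.18050, u=1.22049, d=0.81934, q=0.46027, disc=e^(-rΔt)=0.99604
k=4 terminal: V=max(K-S,0) → 74.6286 58.9801 35.6700 0.9471 0.0000
k=3: j=0 S=39.0087 intr=67.5813 cont=67.1589 V=67.5813[EX]; j=1 S=58.1076 intr=48.4824 cont=48.0600 V=48.4824[EX]; j=2 S=86.5575 intr=20.0325 cont=19.6101 V=20.0325[EX]; j=3 S=128.9366 intr=0.0000 cont=0.5092 V=0.5092[hold]  S*(3)=86.5575
k=2: j=0 S=47.6099 intr=58.9801 cont=58.5577 V=58.9801[EX]; j=1 S=70.9200 intr=35.6700 cont=35.2476 V=35.6700[EX]; j=2 S=105.6429 intr=0.9471 cont=11.0028 V=11.0028[hold]  S*(2)=70.9200
k=1: j=0 S=58.1076 intr=48.4824 cont=48.0600 V=48.4824[EX]; j=1 S=86.5575 intr=20.0325 cont=24.2201 V=24.2201[hold]  S*(1)=58.1076
k=0: j=0 S=70.9200 intr=35.6700 cont=37.1673 V=37.1673[hold]  S*(0)=-

price = 37.1673
boundary = - 58.1076 70.9200 86.5575
tree:
37.1673
48.4824 24.2201
58.9801 35.6700 11.0028
67.5813 48.4824 20.0325 0.5092
74.6286 58.9801 35.6700 0.9471 0.0000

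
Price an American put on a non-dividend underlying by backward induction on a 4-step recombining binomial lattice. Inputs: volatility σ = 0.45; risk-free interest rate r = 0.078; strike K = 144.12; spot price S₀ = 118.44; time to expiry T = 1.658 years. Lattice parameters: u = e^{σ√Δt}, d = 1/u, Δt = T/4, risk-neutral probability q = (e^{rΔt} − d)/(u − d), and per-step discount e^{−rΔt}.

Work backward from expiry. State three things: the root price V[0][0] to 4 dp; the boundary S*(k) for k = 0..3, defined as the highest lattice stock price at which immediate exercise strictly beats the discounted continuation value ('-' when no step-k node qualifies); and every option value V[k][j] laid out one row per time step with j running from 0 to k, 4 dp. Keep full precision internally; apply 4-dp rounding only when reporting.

Δt=0.41450, u=1.33605, d=0.74847, q=0.48400, disc=e^(-rΔt)=0.96819
k=4 terminal: V=max(K-S,0) → 106.9487 77.7682 25.6800 0.0000 0.0000
k=3: j=0 S=49.6627 intr=94.4573 cont=89.8723 V=94.4573[EX]; j=1 S=88.6494 intr=55.4706 cont=50.8856 V=55.4706[EX]; j=2 S=158.2418 intr=0.0000 cont=12.8294 V=12.8294[hold]; j=3 S=282.4663 intr=0.0000 cont=0.0000 V=0.0000[hold]  S*(3)=88.6494
k=2: j=0 S=66.3518 intr=77.7682 cont=73.1831 V=77.7682[EX]; j=1 S=118.4400 intr=25.6800 cont=33.7243 V=33.7243[hold]; j=2 S=211.4189 intr=0.0000 cont=6.4094 V=6.4094[hold]  S*(2)=66.3518
k=1: j=0 S=88.6494 intr=55.4706 cont=54.6551 V=55.4706[EX]; j=1 S=158.2418 intr=0.0000 cont=19.8517 V=19.8517[hold]  S*(1)=88.6494
k=0: j=0 S=118.4400 intr=25.6800 cont=37.0149 V=37.0149[hold]  S*(0)=-

price = 37.0149
boundary = - 88.6494 66.3518 88.6494
tree:
37.0149
55.4706 19.8517
77.7682 33.7243 6.4094
94.4573 55.4706 12.8294 0.0000
106.9487 77.7682 25.6800 0.0000 0.0000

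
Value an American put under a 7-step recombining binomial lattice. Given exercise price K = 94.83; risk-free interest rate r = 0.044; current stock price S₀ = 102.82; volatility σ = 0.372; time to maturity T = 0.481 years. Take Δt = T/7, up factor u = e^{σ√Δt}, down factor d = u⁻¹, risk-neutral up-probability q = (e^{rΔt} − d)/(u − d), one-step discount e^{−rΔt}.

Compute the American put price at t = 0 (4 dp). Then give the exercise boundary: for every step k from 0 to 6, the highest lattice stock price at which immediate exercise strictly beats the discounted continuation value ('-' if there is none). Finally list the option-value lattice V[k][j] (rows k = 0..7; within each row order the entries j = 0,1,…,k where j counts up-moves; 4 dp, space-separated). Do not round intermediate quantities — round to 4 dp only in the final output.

price = 5.8851
boundary = - - - - 69.6111 76.7412 84.6015
tree:
5.8851
8.9234 2.7736
13.1326 4.6174 0.8803
18.6249 7.5231 1.6354 0.1035
25.2189 11.9079 3.0265 0.2041 0.0000
31.6865 18.0888 5.5774 0.4023 0.0000 0.0000
37.5531 25.2189 10.2285 0.7930 0.0000 0.0000 0.0000
42.8748 31.6865 18.0888 1.5630 0.0000 0.0000 0.0000 0.0000

Δt=0.06871, u=1.10243, d=0.90709, q=0.49114, disc=e^(-rΔt)=0.99698
k=7 terminal: V=max(K-S,0) → 42.8748 31.6865 18.0888 1.5630 0.0000 0.0000 0.0000 0.0000
k=6: j=0 S=57.2769 intr=37.5531 cont=37.2669 V=37.5531[EX]; j=1 S=69.6111 intr=25.2189 cont=24.9326 V=25.2189[EX]; j=2 S=84.6015 intr=10.2285 cont=9.9422 V=10.2285[EX]; j=3 S=102.8200 intr=0.0000 cont=0.7930 V=0.7930[hold]; j=4 S=124.9617 intr=0.0000 cont=0.0000 V=0.0000[hold]; j=5 S=151.8716 intr=0.0000 cont=0.0000 V=0.0000[hold]; j=6 S=184.5763 intr=0.0000 cont=0.0000 V=0.0000[hold]  S*(6)=84.6015
k=5: j=0 S=63.1435 intr=31.6865 cont=31.4002 V=31.6865[EX]; j=1 S=76.7412 intr=18.0888 cont=17.8026 V=18.0888[EX]; j=2 S=93.2670 intr=1.5630 cont=5.5774 V=5.5774[hold]; j=3 S=113.3515 intr=0.0000 cont=0.4023 V=0.4023[hold]; j=4 S=137.7612 intr=0.0000 cont=0.0000 V=0.0000[hold]; j=5 S=167.4273 intr=0.0000 cont=0.0000 V=0.0000[hold]  S*(5)=76.7412
k=4: j=0 S=69.6111 intr=25.2189 cont=24.9326 V=25.2189[EX]; j=1 S=84.6015 intr=10.2285 cont=11.9079 V=11.9079[hold]; j=2 S=102.8200 intr=0.0000 cont=3.0265 V=3.0265[hold]; j=3 S=124.9617 intr=0.0000 cont=0.2041 V=0.2041[hold]; j=4 S=151.8716 intr=0.0000 cont=0.0000 V=0.0000[hold]  S*(4)=69.6111
k=3: j=0 S=76.7412 intr=18.0888 cont=18.6249 V=18.6249[hold]; j=1 S=93.2670 intr=1.5630 cont=7.5231 V=7.5231[hold]; j=2 S=113.3515 intr=0.0000 cont=1.6354 V=1.6354[hold]; j=3 S=137.7612 intr=0.0000 cont=0.1035 V=0.1035[hold]  S*(3)=-
k=2: j=0 S=84.6015 intr=10.2285 cont=13.1326 V=13.1326[hold]; j=1 S=102.8200 intr=0.0000 cont=4.6174 V=4.6174[hold]; j=2 S=124.9617 intr=0.0000 cont=0.8803 V=0.8803[hold]  S*(2)=-
k=1: j=0 S=93.2670 intr=1.5630 cont=8.9234 V=8.9234[hold]; j=1 S=113.3515 intr=0.0000 cont=2.7736 V=2.7736[hold]  S*(1)=-
k=0: j=0 S=102.8200 intr=0.0000 cont=5.8851 V=5.8851[hold]  S*(0)=-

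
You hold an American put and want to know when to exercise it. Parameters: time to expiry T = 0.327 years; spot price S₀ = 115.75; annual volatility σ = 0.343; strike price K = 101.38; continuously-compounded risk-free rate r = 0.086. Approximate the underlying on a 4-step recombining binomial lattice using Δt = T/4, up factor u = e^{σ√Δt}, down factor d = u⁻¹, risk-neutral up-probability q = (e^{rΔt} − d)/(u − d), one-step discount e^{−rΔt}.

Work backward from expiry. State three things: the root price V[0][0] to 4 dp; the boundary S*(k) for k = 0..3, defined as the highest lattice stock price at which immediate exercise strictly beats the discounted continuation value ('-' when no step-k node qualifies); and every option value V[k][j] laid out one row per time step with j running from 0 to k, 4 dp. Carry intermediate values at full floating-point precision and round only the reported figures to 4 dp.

price = 2.8147
boundary = - - - 86.2475
tree:
2.8147
5.0550 0.7132
8.8805 1.4701 0.0000
15.1325 3.0301 0.0000 0.0000
23.1893 6.2455 0.0000 0.0000 0.0000

params: Δt=0.08175 u=1.10304 d=0.90659 q=0.51141 e^(-rΔt)=0.99299
t_4 payoffs: 23.1893 6.2455 0.0000 0.0000 0.0000
t_3: node(3,0) S=86.2475 payoff=15.1325 vs cont=14.4222 → 15.1325 [stop]  node(3,1) S=104.9372 payoff=0.0000 vs cont=3.0301 → 3.0301 [wait]  node(3,2) S=127.6769 payoff=0.0000 vs cont=0.0000 → 0.0000 [wait]  node(3,3) S=155.3443 payoff=0.0000 vs cont=0.0000 → 0.0000 [wait]  ⇒ S*(3)=86.2475
t_2: node(2,0) S=95.1345 payoff=6.2455 vs cont=8.8805 → 8.8805 [wait]  node(2,1) S=115.7500 payoff=0.0000 vs cont=1.4701 → 1.4701 [wait]  node(2,2) S=140.8328 payoff=0.0000 vs cont=0.0000 → 0.0000 [wait]  ⇒ S*(2)=-
t_1: node(1,0) S=104.9372 payoff=0.0000 vs cont=5.0550 → 5.0550 [wait]  node(1,1) S=127.6769 payoff=0.0000 vs cont=0.7132 → 0.7132 [wait]  ⇒ S*(1)=-
t_0: node(0,0) S=115.7500 payoff=0.0000 vs cont=2.8147 → 2.8147 [wait]  ⇒ S*(0)=-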